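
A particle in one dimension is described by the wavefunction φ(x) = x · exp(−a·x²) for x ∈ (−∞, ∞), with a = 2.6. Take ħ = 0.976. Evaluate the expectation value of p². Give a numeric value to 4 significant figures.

7.430

p² φ = −ħ² d²φ/dx²; ⟨p²⟩ = −ħ² ∫ φ*·φ'' dx / ∫|φ|² dx.
Expand each integrand as polynomial × e^(−2ax²) and use ∫x^(2j)·e^(−2ax²) dx = (2j−1)!!/(4a)^j · √(π/(2a)), odd powers → 0; here √(π/(2a)) = 0.77727. Differentiate with the product rule, d/dx e^(−ax²) = −2ax·e^(−ax²).
State is unnormalized: ∫|φ|² dx = 0.074738, and ∫φ*·(−ħ² φ'') dx = 0.55531, so ⟨p²⟩ = 0.55531 / 0.074738.
⟨p²⟩ = 7.4301.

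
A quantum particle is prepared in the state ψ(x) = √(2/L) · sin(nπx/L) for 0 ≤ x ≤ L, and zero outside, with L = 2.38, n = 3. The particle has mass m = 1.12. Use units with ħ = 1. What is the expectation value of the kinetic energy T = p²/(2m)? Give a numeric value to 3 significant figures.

T = −(ħ²/2m) d²/dx², so ⟨T⟩ = −(ħ²/2m) ∫ ψ*·ψ'' dx; with m = 1.12.
d/dx sin(nπx/L) = (nπ/L)·cos(nπx/L) and d²/dx² sin(nπx/L) = −(nπ/L)²·sin(nπx/L); on 0 ≤ x ≤ L, ∫sin²(nπx/L) dx = L/2 and ∫sin(nπx/L)·cos(nπx/L) dx = 0.
⟨T⟩ = 7.0007.

7.00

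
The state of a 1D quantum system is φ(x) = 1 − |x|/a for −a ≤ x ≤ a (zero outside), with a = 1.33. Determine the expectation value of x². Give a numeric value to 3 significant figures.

⟨x²⟩ = ∫ x²·|φ|² dx / ∫|φ|² dx (integrals over the domain).
φ is even, so ∫ over [−a, a] = 2∫₀ᵃ with φ = 1 − x/a there: ∫₀ᵃ (1 − x/a)² dx = a/3, ∫₀ᵃ x²(1 − x/a)² dx = a³/30, ∫₀ᵃ x⁴(1 − x/a)² dx = a⁵/105.
State is unnormalized: ∫|φ|² dx = 0.88667, and ∫φ*·x²·φ dx = 0.15684, so ⟨x²⟩ = 0.15684 / 0.88667.
⟨x²⟩ = 0.17689.

0.177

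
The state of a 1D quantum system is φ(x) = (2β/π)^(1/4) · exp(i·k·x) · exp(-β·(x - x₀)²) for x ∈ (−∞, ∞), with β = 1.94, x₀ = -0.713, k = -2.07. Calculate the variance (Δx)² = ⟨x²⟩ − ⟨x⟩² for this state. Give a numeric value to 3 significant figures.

Compute ⟨x⟩ and ⟨x²⟩ separately, then (Δx)² = ⟨x²⟩ − ⟨x⟩².
Gaussian moments (u = x − x₀): ∫u^(2j)·e^(−2βu²) du = (2j−1)!!/(4β)^j · √(π/(2β)), odd powers integrate to 0; here √(π/(2β)) = 0.89983.
⟨x⟩ = -0.71300 and ⟨x²⟩ = 0.63723.
(Δx)² = 0.63723 − (-0.71300)² = 0.12887.

0.129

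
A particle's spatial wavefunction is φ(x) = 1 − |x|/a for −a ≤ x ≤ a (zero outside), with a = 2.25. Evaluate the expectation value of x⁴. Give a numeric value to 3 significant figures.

⟨x⁴⟩ = ∫ x⁴·|φ|² dx / ∫|φ|² dx (integrals over the domain).
φ is even, so ∫ over [−a, a] = 2∫₀ᵃ with φ = 1 − x/a there: ∫₀ᵃ (1 − x/a)² dx = a/3, ∫₀ᵃ x²(1 − x/a)² dx = a³/30, ∫₀ᵃ x⁴(1 − x/a)² dx = a⁵/105.
State is unnormalized: ∫|φ|² dx = 1.5000, and ∫φ*·x⁴·φ dx = 1.0984, so ⟨x⁴⟩ = 1.0984 / 1.5000.
⟨x⁴⟩ = 0.73225.

0.732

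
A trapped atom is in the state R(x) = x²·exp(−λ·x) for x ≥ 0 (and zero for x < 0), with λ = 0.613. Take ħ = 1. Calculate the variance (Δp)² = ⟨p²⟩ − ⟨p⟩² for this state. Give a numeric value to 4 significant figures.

0.1253

Compute ⟨p⟩ and ⟨p²⟩ separately; (Δp)² = ⟨p²⟩ − ⟨p⟩².
Differentiate x²·exp(−λ·x) with the product rule; every integrand then reduces to terms xʲ·e^(−2λx) on [0, ∞), with ∫₀^∞ xʲ·e^(−2λx) dx = j!/(2λ)^(j+1).
Normalization: ∫|R|² dx = 8.6648.
⟨p⟩ = 0.0000 and ⟨p²⟩ = 0.12526.
(Δp)² = 0.12526 − (0.0000)² = 0.12526.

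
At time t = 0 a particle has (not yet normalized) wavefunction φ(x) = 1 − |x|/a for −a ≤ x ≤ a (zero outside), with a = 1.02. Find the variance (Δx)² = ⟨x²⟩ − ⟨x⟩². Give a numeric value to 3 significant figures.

Compute ⟨x⟩ and ⟨x²⟩ separately, then (Δx)² = ⟨x²⟩ − ⟨x⟩².
φ is even, so ∫ over [−a, a] = 2∫₀ᵃ with φ = 1 − x/a there: ∫₀ᵃ (1 − x/a)² dx = a/3, ∫₀ᵃ x²(1 − x/a)² dx = a³/30, ∫₀ᵃ x⁴(1 − x/a)² dx = a⁵/105.
Normalization: ∫|φ|² dx = 0.68000.
⟨x⟩ = 0.0000 and ⟨x²⟩ = 0.10404.
(Δx)² = 0.10404 − (0.0000)² = 0.10404.

0.104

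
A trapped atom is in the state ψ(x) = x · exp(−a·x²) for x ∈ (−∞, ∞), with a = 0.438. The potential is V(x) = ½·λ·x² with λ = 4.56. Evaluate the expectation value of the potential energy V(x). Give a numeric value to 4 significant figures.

⟨V⟩ = ∫ V(x)·|ψ|² dx / ∫|ψ|² dx.
Expand each integrand as polynomial × e^(−2ax²) and use ∫x^(2j)·e^(−2ax²) dx = (2j−1)!!/(4a)^j · √(π/(2a)), odd powers → 0; here √(π/(2a)) = 1.8938.
State is unnormalized: ∫|ψ|² dx = 1.0809, and ∫ψ*·V(x)·ψ dx = 4.2200, so ⟨V⟩ = 4.2200 / 1.0809.
⟨V⟩ = 3.9041.

3.904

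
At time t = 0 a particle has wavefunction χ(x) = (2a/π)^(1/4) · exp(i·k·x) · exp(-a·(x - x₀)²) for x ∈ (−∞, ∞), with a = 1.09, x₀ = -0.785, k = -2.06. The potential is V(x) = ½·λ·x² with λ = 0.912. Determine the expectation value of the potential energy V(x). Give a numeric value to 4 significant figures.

0.3856

⟨V⟩ = ∫ V(x)·|χ|² dx.
Gaussian moments (u = x − x₀): ∫u^(2j)·e^(−2au²) du = (2j−1)!!/(4a)^j · √(π/(2a)), odd powers integrate to 0; here √(π/(2a)) = 1.2005.
⟨V⟩ = 0.38559.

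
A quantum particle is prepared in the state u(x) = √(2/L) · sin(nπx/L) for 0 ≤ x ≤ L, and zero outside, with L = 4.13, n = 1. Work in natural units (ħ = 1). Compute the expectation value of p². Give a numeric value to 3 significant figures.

0.579

p² u = −ħ² d²u/dx²; ⟨p²⟩ = −ħ² ∫ u*·u'' dx.
d/dx sin(nπx/L) = (nπ/L)·cos(nπx/L) and d²/dx² sin(nπx/L) = −(nπ/L)²·sin(nπx/L); on 0 ≤ x ≤ L, ∫sin²(nπx/L) dx = L/2 and ∫sin(nπx/L)·cos(nπx/L) dx = 0.
⟨p²⟩ = 0.57863.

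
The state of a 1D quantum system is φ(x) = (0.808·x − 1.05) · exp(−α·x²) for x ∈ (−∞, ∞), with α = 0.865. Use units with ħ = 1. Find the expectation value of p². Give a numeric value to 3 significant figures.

p² φ = −ħ² d²φ/dx²; ⟨p²⟩ = −ħ² ∫ φ*·φ'' dx / ∫|φ|² dx.
Expand each integrand as polynomial × e^(−2αx²) and use ∫x^(2j)·e^(−2αx²) dx = (2j−1)!!/(4α)^j · √(π/(2α)), odd powers → 0; here √(π/(2α)) = 1.3476. Differentiate with the product rule, d/dx e^(−αx²) = −2αx·e^(−αx²).
State is unnormalized: ∫|φ|² dx = 1.7400, and ∫φ*·(−ħ² φ'') dx = 1.9450, so ⟨p²⟩ = 1.9450 / 1.7400.
⟨p²⟩ = 1.1178.

1.12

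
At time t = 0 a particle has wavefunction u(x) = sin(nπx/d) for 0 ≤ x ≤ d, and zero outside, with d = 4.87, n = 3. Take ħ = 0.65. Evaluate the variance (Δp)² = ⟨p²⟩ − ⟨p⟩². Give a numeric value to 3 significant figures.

Compute ⟨p⟩ and ⟨p²⟩ separately; (Δp)² = ⟨p²⟩ − ⟨p⟩².
d/dx sin(nπx/d) = (nπ/d)·cos(nπx/d) and d²/dx² sin(nπx/d) = −(nπ/d)²·sin(nπx/d); on 0 ≤ x ≤ d, ∫sin²(nπx/d) dx = d/2 and ∫sin(nπx/d)·cos(nπx/d) dx = 0.
Normalization: ∫|u|² dx = 2.4350.
⟨p⟩ = 0.0000 and ⟨p²⟩ = 1.5824.
(Δp)² = 1.5824 − (0.0000)² = 1.5824.

1.58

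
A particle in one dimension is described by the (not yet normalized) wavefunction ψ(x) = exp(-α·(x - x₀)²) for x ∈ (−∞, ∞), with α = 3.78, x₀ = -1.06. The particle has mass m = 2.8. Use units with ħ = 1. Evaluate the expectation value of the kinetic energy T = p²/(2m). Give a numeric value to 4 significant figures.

T = −(ħ²/2m) d²/dx², so ⟨T⟩ = −(ħ²/2m) ∫ ψ*·ψ'' dx / ∫|ψ|² dx; with m = 2.8.
Gaussian moments (u = x − x₀): ∫u^(2j)·e^(−2αu²) du = (2j−1)!!/(4α)^j · √(π/(2α)), odd powers integrate to 0; here √(π/(2α)) = 0.64464. Derivatives: d/dx e^(−αu²) = −2αu·e^(−αu²), d²/dx² e^(−αu²) = (4α²u² − 2α)·e^(−αu²).
State is unnormalized: ∫|ψ|² dx = 0.64464, and ∫ψ*·(−ħ²/2m · ψ'') dx = 0.43513, so ⟨T⟩ = 0.43513 / 0.64464.
⟨T⟩ = 0.67500.

0.6750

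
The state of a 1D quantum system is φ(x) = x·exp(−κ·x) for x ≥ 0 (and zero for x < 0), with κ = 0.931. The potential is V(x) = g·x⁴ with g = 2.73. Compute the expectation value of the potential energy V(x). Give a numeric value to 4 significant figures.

⟨V⟩ = ∫ V(x)·|φ|² dx / ∫|φ|² dx.
Every integrand reduces to terms xʲ·e^(−2κx) on [0, ∞); use ∫₀^∞ xʲ·e^(−2κx) dx = j!/(2κ)^(j+1).
State is unnormalized: ∫|φ|² dx = 0.30981, and ∫φ*·V(x)·φ dx = 25.330, so ⟨V⟩ = 25.330 / 0.30981.
⟨V⟩ = 81.761.

81.76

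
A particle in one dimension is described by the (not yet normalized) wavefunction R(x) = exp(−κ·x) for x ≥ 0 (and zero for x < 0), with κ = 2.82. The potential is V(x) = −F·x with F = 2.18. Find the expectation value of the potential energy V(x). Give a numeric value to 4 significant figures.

⟨V⟩ = ∫ V(x)·|R|² dx / ∫|R|² dx.
Every integrand reduces to terms xʲ·e^(−2κx) on [0, ∞); use ∫₀^∞ xʲ·e^(−2κx) dx = j!/(2κ)^(j+1).
State is unnormalized: ∫|R|² dx = 0.17730, and ∫R*·V(x)·R dx = -0.068533, so ⟨V⟩ = -0.068533 / 0.17730.
⟨V⟩ = -0.38652.

-0.3865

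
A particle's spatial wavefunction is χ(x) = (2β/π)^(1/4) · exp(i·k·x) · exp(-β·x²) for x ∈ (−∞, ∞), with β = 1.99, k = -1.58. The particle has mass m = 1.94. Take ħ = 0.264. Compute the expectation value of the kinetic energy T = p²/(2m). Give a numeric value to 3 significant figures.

0.0806

T = −(ħ²/2m) d²/dx², so ⟨T⟩ = −(ħ²/2m) ∫ χ*·χ'' dx; with m = 1.94.
Gaussian moments: ∫x^(2j)·e^(−2βx²) dx = (2j−1)!!/(4β)^j · √(π/(2β)), odd powers integrate to 0; here √(π/(2β)) = 0.88845. Derivatives: χ′ = (ik − 2βx)·χ, χ″ = ((ik − 2βx)² − 2β)·χ; the odd-in-x pieces drop out.
⟨T⟩ = 0.080589.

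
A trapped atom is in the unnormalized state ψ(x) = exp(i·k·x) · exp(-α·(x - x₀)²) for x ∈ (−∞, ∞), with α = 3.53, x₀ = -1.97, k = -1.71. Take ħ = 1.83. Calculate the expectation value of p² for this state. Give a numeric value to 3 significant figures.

p² ψ = −ħ² d²ψ/dx²; ⟨p²⟩ = −ħ² ∫ ψ*·ψ'' dx / ∫|ψ|² dx.
Gaussian moments (u = x − x₀): ∫u^(2j)·e^(−2αu²) du = (2j−1)!!/(4α)^j · √(π/(2α)), odd powers integrate to 0; here √(π/(2α)) = 0.66707. Derivatives: ψ′ = (ik − 2αu)·ψ, ψ″ = ((ik − 2αu)² − 2α)·ψ; the odd-in-u pieces drop out.
State is unnormalized: ∫|ψ|² dx = 0.66707, and ∫ψ*·(−ħ² ψ'') dx = 14.418, so ⟨p²⟩ = 14.418 / 0.66707.
⟨p²⟩ = 21.614.

21.6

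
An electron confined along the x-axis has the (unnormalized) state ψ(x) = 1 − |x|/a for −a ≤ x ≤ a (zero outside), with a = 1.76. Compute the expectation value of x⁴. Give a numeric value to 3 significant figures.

⟨x⁴⟩ = ∫ x⁴·|ψ|² dx / ∫|ψ|² dx (integrals over the domain).
ψ is even, so ∫ over [−a, a] = 2∫₀ᵃ with ψ = 1 − x/a there: ∫₀ᵃ (1 − x/a)² dx = a/3, ∫₀ᵃ x²(1 − x/a)² dx = a³/30, ∫₀ᵃ x⁴(1 − x/a)² dx = a⁵/105.
State is unnormalized: ∫|ψ|² dx = 1.1733, and ∫ψ*·x⁴·ψ dx = 0.32167, so ⟨x⁴⟩ = 0.32167 / 1.1733.
⟨x⁴⟩ = 0.27415.

0.274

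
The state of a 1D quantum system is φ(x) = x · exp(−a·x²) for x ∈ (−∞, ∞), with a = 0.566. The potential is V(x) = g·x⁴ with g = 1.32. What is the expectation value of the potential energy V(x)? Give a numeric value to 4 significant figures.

3.863

⟨V⟩ = ∫ V(x)·|φ|² dx / ∫|φ|² dx.
Expand each integrand as polynomial × e^(−2ax²) and use ∫x^(2j)·e^(−2ax²) dx = (2j−1)!!/(4a)^j · √(π/(2a)), odd powers → 0; here √(π/(2a)) = 1.6659.
State is unnormalized: ∫|φ|² dx = 0.73583, and ∫φ*·V(x)·φ dx = 2.8424, so ⟨V⟩ = 2.8424 / 0.73583.
⟨V⟩ = 3.8629.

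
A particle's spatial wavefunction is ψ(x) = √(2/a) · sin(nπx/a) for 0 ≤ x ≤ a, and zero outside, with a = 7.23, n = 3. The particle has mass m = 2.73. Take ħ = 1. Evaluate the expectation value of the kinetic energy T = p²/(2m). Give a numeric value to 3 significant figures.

0.311

T = −(ħ²/2m) d²/dx², so ⟨T⟩ = −(ħ²/2m) ∫ ψ*·ψ'' dx; with m = 2.73.
d/dx sin(nπx/a) = (nπ/a)·cos(nπx/a) and d²/dx² sin(nπx/a) = −(nπ/a)²·sin(nπx/a); on 0 ≤ x ≤ a, ∫sin²(nπx/a) dx = a/2 and ∫sin(nπx/a)·cos(nπx/a) dx = 0.
⟨T⟩ = 0.31122.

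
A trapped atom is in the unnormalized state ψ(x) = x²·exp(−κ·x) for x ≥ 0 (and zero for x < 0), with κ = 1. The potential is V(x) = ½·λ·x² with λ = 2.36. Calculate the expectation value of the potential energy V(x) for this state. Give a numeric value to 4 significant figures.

8.850

⟨V⟩ = ∫ V(x)·|ψ|² dx / ∫|ψ|² dx.
Every integrand reduces to terms xʲ·e^(−2κx) on [0, ∞); use ∫₀^∞ xʲ·e^(−2κx) dx = j!/(2κ)^(j+1).
State is unnormalized: ∫|ψ|² dx = 0.75000, and ∫ψ*·V(x)·ψ dx = 6.6375, so ⟨V⟩ = 6.6375 / 0.75000.
⟨V⟩ = 8.8500.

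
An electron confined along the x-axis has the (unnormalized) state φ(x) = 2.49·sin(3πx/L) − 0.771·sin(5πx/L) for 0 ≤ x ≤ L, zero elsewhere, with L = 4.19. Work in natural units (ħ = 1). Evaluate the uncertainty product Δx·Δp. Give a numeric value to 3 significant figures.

Δx = √(⟨x²⟩−⟨x⟩²), Δp = √(⟨p²⟩−⟨p⟩²).
On 0 ≤ x ≤ L (j ≠ l): ∫sin²(jπx/L) dx = L/2, ∫sin(jπx/L)·sin(lπx/L) dx = 0; diagonal moments ∫x·sin²(jπx/L) dx = L²/4, ∫x²·sin²(jπx/L) dx = L³·(1/6 − 1/(4j²π²)); cross terms ∫x·sin(jπx/L)·sin(lπx/L) dx = 0 for j + l even and −4jlL²/(π²(j² − l²)²) for j + l odd, ∫x²·sin(jπx/L)·sin(lπx/L) dx = (−1)^(j+l)·4jlL³/(π²(j² − l²)²); higher powers the same way via product-to-sum and parts. d²/dx² sin(jπx/L) = −(jπ/L)²·sin(jπx/L); on 0 ≤ x ≤ L, ∫sin²(jπx/L) dx = L/2 and ∫sin(jπx/L)·sin(lπx/L) dx = 0 for j ≠ l, so only diagonal terms survive in ∫|φ|² and ∫φ·φ″; ∫φ·φ′ dx = [φ²/2] between the walls = 0.
Normalization: ∫|φ|² dx = 14.235.
⟨x⟩ = 2.0950, ⟨x²⟩ = 5.2876 ⇒ Δx = 0.94791.
⟨p⟩ = 0.0000, ⟨p²⟩ = 5.8465 ⇒ Δp = 2.4180.
Δx·Δp = 2.2920.

2.29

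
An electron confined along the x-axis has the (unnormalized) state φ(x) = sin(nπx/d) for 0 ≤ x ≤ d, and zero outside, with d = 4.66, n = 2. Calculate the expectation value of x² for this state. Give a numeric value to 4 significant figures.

⟨x²⟩ = ∫ x²·|φ|² dx / ∫|φ|² dx (integrals over the domain).
With sin²θ = (1 − cos2θ)/2 on 0 ≤ x ≤ d: ∫sin²(nπx/d) dx = d/2, ∫x·sin²(nπx/d) dx = d²/4, ∫x²·sin²(nπx/d) dx = d³·(1/6 − 1/(4n²π²)); higher powers xᵏ the same way, integrating xᵏ·cos(2nπx/d) by parts.
State is unnormalized: ∫|φ|² dx = 2.3300, and ∫φ*·x²·φ dx = 16.225, so ⟨x²⟩ = 16.225 / 2.3300.
⟨x²⟩ = 6.9635.

6.964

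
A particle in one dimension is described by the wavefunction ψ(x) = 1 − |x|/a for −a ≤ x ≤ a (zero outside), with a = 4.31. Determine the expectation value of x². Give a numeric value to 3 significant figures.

1.86

⟨x²⟩ = ∫ x²·|ψ|² dx / ∫|ψ|² dx (integrals over the domain).
ψ is even, so ∫ over [−a, a] = 2∫₀ᵃ with ψ = 1 − x/a there: ∫₀ᵃ (1 − x/a)² dx = a/3, ∫₀ᵃ x²(1 − x/a)² dx = a³/30, ∫₀ᵃ x⁴(1 − x/a)² dx = a⁵/105.
State is unnormalized: ∫|ψ|² dx = 2.8733, and ∫ψ*·x²·ψ dx = 5.3375, so ⟨x²⟩ = 5.3375 / 2.8733.
⟨x²⟩ = 1.8576.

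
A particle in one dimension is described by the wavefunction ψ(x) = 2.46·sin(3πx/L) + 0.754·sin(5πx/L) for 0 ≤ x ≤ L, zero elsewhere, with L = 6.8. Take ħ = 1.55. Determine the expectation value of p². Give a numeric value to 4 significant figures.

5.320

p² ψ = −ħ² d²ψ/dx²; ⟨p²⟩ = −ħ² ∫ ψ*·ψ'' dx / ∫|ψ|² dx.
d²/dx² sin(jπx/L) = −(jπ/L)²·sin(jπx/L); on 0 ≤ x ≤ L, ∫sin²(jπx/L) dx = L/2 and ∫sin(jπx/L)·sin(lπx/L) dx = 0 for j ≠ l, so only diagonal terms survive in ∫|ψ|² and ∫ψ·ψ″; ∫ψ·ψ′ dx = [ψ²/2] between the walls = 0.
State is unnormalized: ∫|ψ|² dx = 22.508, and ∫ψ*·(−ħ² ψ'') dx = 119.74, so ⟨p²⟩ = 119.74 / 22.508.
⟨p²⟩ = 5.3198.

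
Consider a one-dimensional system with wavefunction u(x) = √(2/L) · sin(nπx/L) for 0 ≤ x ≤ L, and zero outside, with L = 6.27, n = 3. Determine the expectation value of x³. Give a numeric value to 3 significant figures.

⟨x³⟩ = ∫ x³·|u|² dx (integrals over the domain).
With sin²θ = (1 − cos2θ)/2 on 0 ≤ x ≤ L: ∫sin²(nπx/L) dx = L/2, ∫x·sin²(nπx/L) dx = L²/4, ∫x²·sin²(nπx/L) dx = L³·(1/6 − 1/(4n²π²)); higher powers xᵏ the same way, integrating xᵏ·cos(2nπx/L) by parts.
⟨x³⟩ = 59.542.

59.5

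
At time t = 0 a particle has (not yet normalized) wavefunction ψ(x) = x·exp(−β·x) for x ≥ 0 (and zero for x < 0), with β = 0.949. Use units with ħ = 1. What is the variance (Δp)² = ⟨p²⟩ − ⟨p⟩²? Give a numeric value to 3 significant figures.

0.901

Compute ⟨p⟩ and ⟨p²⟩ separately; (Δp)² = ⟨p²⟩ − ⟨p⟩².
Differentiate x·exp(−β·x) with the product rule; every integrand then reduces to terms xʲ·e^(−2βx) on [0, ∞), with ∫₀^∞ xʲ·e^(−2βx) dx = j!/(2β)^(j+1).
Normalization: ∫|ψ|² dx = 0.29251.
⟨p⟩ = 0.0000 and ⟨p²⟩ = 0.90060.
(Δp)² = 0.90060 − (0.0000)² = 0.90060.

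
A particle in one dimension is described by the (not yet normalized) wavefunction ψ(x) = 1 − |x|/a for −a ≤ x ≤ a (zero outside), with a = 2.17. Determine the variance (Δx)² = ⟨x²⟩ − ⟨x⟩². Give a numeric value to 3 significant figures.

Compute ⟨x⟩ and ⟨x²⟩ separately, then (Δx)² = ⟨x²⟩ − ⟨x⟩².
ψ is even, so ∫ over [−a, a] = 2∫₀ᵃ with ψ = 1 − x/a there: ∫₀ᵃ (1 − x/a)² dx = a/3, ∫₀ᵃ x²(1 − x/a)² dx = a³/30, ∫₀ᵃ x⁴(1 − x/a)² dx = a⁵/105.
Normalization: ∫|ψ|² dx = 1.4467.
⟨x⟩ = 0.0000 and ⟨x²⟩ = 0.47089.
(Δx)² = 0.47089 − (0.0000)² = 0.47089.

0.471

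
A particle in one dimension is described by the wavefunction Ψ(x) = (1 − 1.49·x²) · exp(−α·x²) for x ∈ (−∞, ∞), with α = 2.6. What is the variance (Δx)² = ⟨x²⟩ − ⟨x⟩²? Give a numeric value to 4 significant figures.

0.05561

Compute ⟨x⟩ and ⟨x²⟩ separately, then (Δx)² = ⟨x²⟩ − ⟨x⟩².
Expand each integrand as polynomial × e^(−2αx²) and use ∫x^(2j)·e^(−2αx²) dx = (2j−1)!!/(4α)^j · √(π/(2α)), odd powers → 0; here √(π/(2α)) = 0.77727.
Normalization: ∫|Ψ|² dx = 0.60242.
⟨x⟩ = 0.0000 and ⟨x²⟩ = 0.055614.
(Δx)² = 0.055614 − (0.0000)² = 0.055614.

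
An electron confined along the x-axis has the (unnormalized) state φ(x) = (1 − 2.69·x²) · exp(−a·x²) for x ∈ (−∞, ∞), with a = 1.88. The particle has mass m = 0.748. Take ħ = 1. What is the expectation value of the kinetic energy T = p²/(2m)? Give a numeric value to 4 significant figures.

4.909

T = −(ħ²/2m) d²/dx², so ⟨T⟩ = −(ħ²/2m) ∫ φ*·φ'' dx / ∫|φ|² dx; with m = 0.748.
Expand each integrand as polynomial × e^(−2ax²) and use ∫x^(2j)·e^(−2ax²) dx = (2j−1)!!/(4a)^j · √(π/(2a)), odd powers → 0; here √(π/(2a)) = 0.91407. Differentiate with the product rule, d/dx e^(−ax²) = −2ax·e^(−ax²).
State is unnormalized: ∫|φ|² dx = 0.61101, and ∫φ*·(−ħ²/2m · φ'') dx = 2.9994, so ⟨T⟩ = 2.9994 / 0.61101.
⟨T⟩ = 4.9089.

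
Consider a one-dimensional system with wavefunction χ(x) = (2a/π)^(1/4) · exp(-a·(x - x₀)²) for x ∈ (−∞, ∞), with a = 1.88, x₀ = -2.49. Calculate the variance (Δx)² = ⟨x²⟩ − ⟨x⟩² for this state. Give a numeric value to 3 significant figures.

0.133

Compute ⟨x⟩ and ⟨x²⟩ separately, then (Δx)² = ⟨x²⟩ − ⟨x⟩².
Gaussian moments (u = x − x₀): ∫u^(2j)·e^(−2au²) du = (2j−1)!!/(4a)^j · √(π/(2a)), odd powers integrate to 0; here √(π/(2a)) = 0.91407.
⟨x⟩ = -2.4900 and ⟨x²⟩ = 6.3331.
(Δx)² = 6.3331 − (-2.4900)² = 0.13298.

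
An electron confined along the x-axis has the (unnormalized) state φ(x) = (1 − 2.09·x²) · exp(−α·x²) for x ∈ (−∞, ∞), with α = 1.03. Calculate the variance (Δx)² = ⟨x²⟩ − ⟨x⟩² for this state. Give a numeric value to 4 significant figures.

0.5820

Compute ⟨x⟩ and ⟨x²⟩ separately, then (Δx)² = ⟨x²⟩ − ⟨x⟩².
Expand each integrand as polynomial × e^(−2αx²) and use ∫x^(2j)·e^(−2αx²) dx = (2j−1)!!/(4α)^j · √(π/(2α)), odd powers → 0; here √(π/(2α)) = 1.2349.
Normalization: ∫|φ|² dx = 0.93538.
⟨x⟩ = 0.0000 and ⟨x²⟩ = 0.58203.
(Δx)² = 0.58203 − (0.0000)² = 0.58203.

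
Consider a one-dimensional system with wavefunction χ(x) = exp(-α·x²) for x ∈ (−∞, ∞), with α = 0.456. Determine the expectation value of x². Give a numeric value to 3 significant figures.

0.548

⟨x²⟩ = ∫ x²·|χ|² dx / ∫|χ|² dx (integrals over the domain).
Gaussian moments: ∫x^(2j)·e^(−2αx²) dx = (2j−1)!!/(4α)^j · √(π/(2α)), odd powers integrate to 0; here √(π/(2α)) = 1.8560.
State is unnormalized: ∫|χ|² dx = 1.8560, and ∫χ*·x²·χ dx = 1.0175, so ⟨x²⟩ = 1.0175 / 1.8560.
⟨x²⟩ = 0.54825.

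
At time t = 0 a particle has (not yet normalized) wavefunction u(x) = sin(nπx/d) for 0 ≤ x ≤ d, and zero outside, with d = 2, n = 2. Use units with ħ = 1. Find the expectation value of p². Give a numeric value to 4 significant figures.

9.870

p² u = −ħ² d²u/dx²; ⟨p²⟩ = −ħ² ∫ u*·u'' dx / ∫|u|² dx.
d/dx sin(nπx/d) = (nπ/d)·cos(nπx/d) and d²/dx² sin(nπx/d) = −(nπ/d)²·sin(nπx/d); on 0 ≤ x ≤ d, ∫sin²(nπx/d) dx = d/2 and ∫sin(nπx/d)·cos(nπx/d) dx = 0.
State is unnormalized: ∫|u|² dx = 1.0000, and ∫u*·(−ħ² u'') dx = 9.8696, so ⟨p²⟩ = 9.8696 / 1.0000.
⟨p²⟩ = 9.8696.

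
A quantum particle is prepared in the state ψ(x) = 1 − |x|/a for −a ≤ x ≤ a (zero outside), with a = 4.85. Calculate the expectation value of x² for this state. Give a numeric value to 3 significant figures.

2.35

⟨x²⟩ = ∫ x²·|ψ|² dx / ∫|ψ|² dx (integrals over the domain).
ψ is even, so ∫ over [−a, a] = 2∫₀ᵃ with ψ = 1 − x/a there: ∫₀ᵃ (1 − x/a)² dx = a/3, ∫₀ᵃ x²(1 − x/a)² dx = a³/30, ∫₀ᵃ x⁴(1 − x/a)² dx = a⁵/105.
State is unnormalized: ∫|ψ|² dx = 3.2333, and ∫ψ*·x²·ψ dx = 7.6056, so ⟨x²⟩ = 7.6056 / 3.2333.
⟨x²⟩ = 2.3523.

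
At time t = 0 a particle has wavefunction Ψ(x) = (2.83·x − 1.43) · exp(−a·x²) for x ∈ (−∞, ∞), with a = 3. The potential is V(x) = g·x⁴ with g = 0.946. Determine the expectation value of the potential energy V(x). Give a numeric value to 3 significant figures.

⟨V⟩ = ∫ V(x)·|Ψ|² dx / ∫|Ψ|² dx.
Expand each integrand as polynomial × e^(−2ax²) and use ∫x^(2j)·e^(−2ax²) dx = (2j−1)!!/(4a)^j · √(π/(2a)), odd powers → 0; here √(π/(2a)) = 0.72360.
State is unnormalized: ∫|Ψ|² dx = 1.9626, and ∫Ψ*·V(x)·Ψ dx = 0.076752, so ⟨V⟩ = 0.076752 / 1.9626.
⟨V⟩ = 0.039107.

0.0391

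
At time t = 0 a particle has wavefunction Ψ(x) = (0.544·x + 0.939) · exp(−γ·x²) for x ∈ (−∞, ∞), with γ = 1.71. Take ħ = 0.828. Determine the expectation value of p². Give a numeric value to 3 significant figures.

p² Ψ = −ħ² d²Ψ/dx²; ⟨p²⟩ = −ħ² ∫ Ψ*·Ψ'' dx / ∫|Ψ|² dx.
Expand each integrand as polynomial × e^(−2γx²) and use ∫x^(2j)·e^(−2γx²) dx = (2j−1)!!/(4γ)^j · √(π/(2γ)), odd powers → 0; here √(π/(2γ)) = 0.95843. Differentiate with the product rule, d/dx e^(−γx²) = −2γx·e^(−γx²).
State is unnormalized: ∫|Ψ|² dx = 0.88654, and ∫Ψ*·(−ħ² Ψ'') dx = 1.1366, so ⟨p²⟩ = 1.1366 / 0.88654.
⟨p²⟩ = 1.2820.

1.28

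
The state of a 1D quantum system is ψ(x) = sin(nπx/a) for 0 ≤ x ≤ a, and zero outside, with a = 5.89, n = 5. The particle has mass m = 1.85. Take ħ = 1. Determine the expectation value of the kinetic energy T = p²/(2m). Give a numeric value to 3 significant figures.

T = −(ħ²/2m) d²/dx², so ⟨T⟩ = −(ħ²/2m) ∫ ψ*·ψ'' dx / ∫|ψ|² dx; with m = 1.85.
d/dx sin(nπx/a) = (nπ/a)·cos(nπx/a) and d²/dx² sin(nπx/a) = −(nπ/a)²·sin(nπx/a); on 0 ≤ x ≤ a, ∫sin²(nπx/a) dx = a/2 and ∫sin(nπx/a)·cos(nπx/a) dx = 0.
State is unnormalized: ∫|ψ|² dx = 2.9450, and ∫ψ*·(−ħ²/2m · ψ'') dx = 5.6610, so ⟨T⟩ = 5.6610 / 2.9450.
⟨T⟩ = 1.9222.

1.92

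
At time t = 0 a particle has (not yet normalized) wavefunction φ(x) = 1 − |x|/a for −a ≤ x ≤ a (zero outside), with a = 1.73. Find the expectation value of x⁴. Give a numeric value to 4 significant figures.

0.2559

⟨x⁴⟩ = ∫ x⁴·|φ|² dx / ∫|φ|² dx (integrals over the domain).
φ is even, so ∫ over [−a, a] = 2∫₀ᵃ with φ = 1 − x/a there: ∫₀ᵃ (1 − x/a)² dx = a/3, ∫₀ᵃ x²(1 − x/a)² dx = a³/30, ∫₀ᵃ x⁴(1 − x/a)² dx = a⁵/105.
State is unnormalized: ∫|φ|² dx = 1.1533, and ∫φ*·x⁴·φ dx = 0.29517, so ⟨x⁴⟩ = 0.29517 / 1.1533.
⟨x⁴⟩ = 0.25593.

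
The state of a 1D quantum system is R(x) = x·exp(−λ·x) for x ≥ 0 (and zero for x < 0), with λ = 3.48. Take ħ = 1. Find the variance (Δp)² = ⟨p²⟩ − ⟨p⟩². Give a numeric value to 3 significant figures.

Compute ⟨p⟩ and ⟨p²⟩ separately; (Δp)² = ⟨p²⟩ − ⟨p⟩².
Differentiate x·exp(−λ·x) with the product rule; every integrand then reduces to terms xʲ·e^(−2λx) on [0, ∞), with ∫₀^∞ xʲ·e^(−2λx) dx = j!/(2λ)^(j+1).
Normalization: ∫|R|² dx = 0.0059320.
⟨p⟩ = 0.0000 and ⟨p²⟩ = 12.110.
(Δp)² = 12.110 − (0.0000)² = 12.110.

12.1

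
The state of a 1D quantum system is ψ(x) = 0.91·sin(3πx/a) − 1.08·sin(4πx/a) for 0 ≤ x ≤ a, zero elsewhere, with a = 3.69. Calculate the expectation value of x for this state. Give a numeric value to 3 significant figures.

2.57

⟨x⟩ = ∫ x·|ψ|² dx / ∫|ψ|² dx (integrals over the domain).
On 0 ≤ x ≤ a (j ≠ l): ∫sin²(jπx/a) dx = a/2, ∫sin(jπx/a)·sin(lπx/a) dx = 0; diagonal moments ∫x·sin²(jπx/a) dx = a²/4, ∫x²·sin²(jπx/a) dx = a³·(1/6 − 1/(4j²π²)); cross terms ∫x·sin(jπx/a)·sin(lπx/a) dx = 0 for j + l even and −4jla²/(π²(j² − l²)²) for j + l odd, ∫x²·sin(jπx/a)·sin(lπx/a) dx = (−1)^(j+l)·4jla³/(π²(j² − l²)²); higher powers the same way via product-to-sum and parts.
State is unnormalized: ∫|ψ|² dx = 3.6799, and ∫ψ*·x·ψ dx = 9.4457, so ⟨x⟩ = 9.4457 / 3.6799.
⟨x⟩ = 2.5669.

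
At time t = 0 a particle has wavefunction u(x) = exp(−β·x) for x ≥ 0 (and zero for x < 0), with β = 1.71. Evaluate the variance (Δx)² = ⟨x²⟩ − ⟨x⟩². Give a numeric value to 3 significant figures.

0.0855

Compute ⟨x⟩ and ⟨x²⟩ separately, then (Δx)² = ⟨x²⟩ − ⟨x⟩².
Every integrand reduces to terms xʲ·e^(−2βx) on [0, ∞); use ∫₀^∞ xʲ·e^(−2βx) dx = j!/(2β)^(j+1).
Normalization: ∫|u|² dx = 0.29240.
⟨x⟩ = 0.29240 and ⟨x²⟩ = 0.17099.
(Δx)² = 0.17099 − (0.29240)² = 0.085496.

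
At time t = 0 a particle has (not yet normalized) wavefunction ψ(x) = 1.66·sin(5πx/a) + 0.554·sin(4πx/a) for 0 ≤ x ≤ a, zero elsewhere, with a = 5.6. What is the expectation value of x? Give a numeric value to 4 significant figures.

⟨x⟩ = ∫ x·|ψ|² dx / ∫|ψ|² dx (integrals over the domain).
On 0 ≤ x ≤ a (j ≠ l): ∫sin²(jπx/a) dx = a/2, ∫sin(jπx/a)·sin(lπx/a) dx = 0; diagonal moments ∫x·sin²(jπx/a) dx = a²/4, ∫x²·sin²(jπx/a) dx = a³·(1/6 − 1/(4j²π²)); cross terms ∫x·sin(jπx/a)·sin(lπx/a) dx = 0 for j + l even and −4jla²/(π²(j² − l²)²) for j + l odd, ∫x²·sin(jπx/a)·sin(lπx/a) dx = (−1)^(j+l)·4jla³/(π²(j² − l²)²); higher powers the same way via product-to-sum and parts.
State is unnormalized: ∫|ψ|² dx = 8.5750, and ∫ψ*·x·ψ dx = 18.238, so ⟨x⟩ = 18.238 / 8.5750.
⟨x⟩ = 2.1269.

2.127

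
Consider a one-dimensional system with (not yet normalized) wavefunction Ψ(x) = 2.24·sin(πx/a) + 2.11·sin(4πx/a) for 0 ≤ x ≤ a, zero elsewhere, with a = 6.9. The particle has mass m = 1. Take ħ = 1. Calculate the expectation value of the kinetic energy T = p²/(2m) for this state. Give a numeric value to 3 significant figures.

T = −(ħ²/2m) d²/dx², so ⟨T⟩ = −(ħ²/2m) ∫ Ψ*·Ψ'' dx / ∫|Ψ|² dx; with m = 1.
d²/dx² sin(jπx/a) = −(jπ/a)²·sin(jπx/a); on 0 ≤ x ≤ a, ∫sin²(jπx/a) dx = a/2 and ∫sin(jπx/a)·sin(lπx/a) dx = 0 for j ≠ l, so only diagonal terms survive in ∫|Ψ|² and ∫Ψ·Ψ″; ∫Ψ·Ψ′ dx = [Ψ²/2] between the walls = 0.
State is unnormalized: ∫|Ψ|² dx = 32.670, and ∫Ψ*·(−ħ²/2m · Ψ'') dx = 27.267, so ⟨T⟩ = 27.267 / 32.670.
⟨T⟩ = 0.83461.

0.835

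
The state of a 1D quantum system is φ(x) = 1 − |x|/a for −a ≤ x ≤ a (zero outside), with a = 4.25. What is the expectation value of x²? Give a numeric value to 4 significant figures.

1.806

⟨x²⟩ = ∫ x²·|φ|² dx / ∫|φ|² dx (integrals over the domain).
φ is even, so ∫ over [−a, a] = 2∫₀ᵃ with φ = 1 − x/a there: ∫₀ᵃ (1 − x/a)² dx = a/3, ∫₀ᵃ x²(1 − x/a)² dx = a³/30, ∫₀ᵃ x⁴(1 − x/a)² dx = a⁵/105.
State is unnormalized: ∫|φ|² dx = 2.8333, and ∫φ*·x²·φ dx = 5.1177, so ⟨x²⟩ = 5.1177 / 2.8333.
⟨x²⟩ = 1.8063.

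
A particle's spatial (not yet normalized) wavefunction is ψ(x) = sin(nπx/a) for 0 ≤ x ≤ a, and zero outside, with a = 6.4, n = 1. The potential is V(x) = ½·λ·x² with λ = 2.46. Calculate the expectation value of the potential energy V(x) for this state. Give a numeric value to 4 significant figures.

14.24

⟨V⟩ = ∫ V(x)·|ψ|² dx / ∫|ψ|² dx.
With sin²θ = (1 − cos2θ)/2 on 0 ≤ x ≤ a: ∫sin²(nπx/a) dx = a/2, ∫x·sin²(nπx/a) dx = a²/4, ∫x²·sin²(nπx/a) dx = a³·(1/6 − 1/(4n²π²)); higher powers xᵏ the same way, integrating xᵏ·cos(2nπx/a) by parts.
State is unnormalized: ∫|ψ|² dx = 3.2000, and ∫ψ*·V(x)·ψ dx = 45.572, so ⟨V⟩ = 45.572 / 3.2000.
⟨V⟩ = 14.241.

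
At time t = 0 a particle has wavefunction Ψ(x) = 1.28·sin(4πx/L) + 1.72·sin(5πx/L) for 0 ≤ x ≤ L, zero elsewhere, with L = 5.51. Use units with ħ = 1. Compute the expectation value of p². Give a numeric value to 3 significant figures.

p² Ψ = −ħ² d²Ψ/dx²; ⟨p²⟩ = −ħ² ∫ Ψ*·Ψ'' dx / ∫|Ψ|² dx.
d²/dx² sin(jπx/L) = −(jπ/L)²·sin(jπx/L); on 0 ≤ x ≤ L, ∫sin²(jπx/L) dx = L/2 and ∫sin(jπx/L)·sin(lπx/L) dx = 0 for j ≠ l, so only diagonal terms survive in ∫|Ψ|² and ∫Ψ·Ψ″; ∫Ψ·Ψ′ dx = [Ψ²/2] between the walls = 0.
State is unnormalized: ∫|Ψ|² dx = 12.664, and ∫Ψ*·(−ħ² Ψ'') dx = 89.717, so ⟨p²⟩ = 89.717 / 12.664.
⟨p²⟩ = 7.0843.

7.08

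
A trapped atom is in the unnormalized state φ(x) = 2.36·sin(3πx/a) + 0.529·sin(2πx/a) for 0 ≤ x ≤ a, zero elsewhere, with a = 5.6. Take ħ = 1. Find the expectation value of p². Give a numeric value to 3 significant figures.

2.76

p² φ = −ħ² d²φ/dx²; ⟨p²⟩ = −ħ² ∫ φ*·φ'' dx / ∫|φ|² dx.
d²/dx² sin(jπx/a) = −(jπ/a)²·sin(jπx/a); on 0 ≤ x ≤ a, ∫sin²(jπx/a) dx = a/2 and ∫sin(jπx/a)·sin(lπx/a) dx = 0 for j ≠ l, so only diagonal terms survive in ∫|φ|² and ∫φ·φ″; ∫φ·φ′ dx = [φ²/2] between the walls = 0.
State is unnormalized: ∫|φ|² dx = 16.378, and ∫φ*·(−ħ² φ'') dx = 45.159, so ⟨p²⟩ = 45.159 / 16.378.
⟨p²⟩ = 2.7572.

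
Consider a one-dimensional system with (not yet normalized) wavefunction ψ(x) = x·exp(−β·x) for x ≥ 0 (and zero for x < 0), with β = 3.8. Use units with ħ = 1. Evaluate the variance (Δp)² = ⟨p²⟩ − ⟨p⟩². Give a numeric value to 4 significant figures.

Compute ⟨p⟩ and ⟨p²⟩ separately; (Δp)² = ⟨p²⟩ − ⟨p⟩².
Differentiate x·exp(−β·x) with the product rule; every integrand then reduces to terms xʲ·e^(−2βx) on [0, ∞), with ∫₀^∞ xʲ·e^(−2βx) dx = j!/(2β)^(j+1).
Normalization: ∫|ψ|² dx = 0.0045561.
⟨p⟩ = 0.0000 and ⟨p²⟩ = 14.440.
(Δp)² = 14.440 − (0.0000)² = 14.440.

14.44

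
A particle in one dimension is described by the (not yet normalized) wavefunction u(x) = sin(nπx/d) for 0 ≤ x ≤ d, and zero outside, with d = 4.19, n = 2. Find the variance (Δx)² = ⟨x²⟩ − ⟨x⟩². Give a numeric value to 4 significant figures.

Compute ⟨x⟩ and ⟨x²⟩ separately, then (Δx)² = ⟨x²⟩ − ⟨x⟩².
With sin²θ = (1 − cos2θ)/2 on 0 ≤ x ≤ d: ∫sin²(nπx/d) dx = d/2, ∫x·sin²(nπx/d) dx = d²/4, ∫x²·sin²(nπx/d) dx = d³·(1/6 − 1/(4n²π²)); higher powers xᵏ the same way, integrating xᵏ·cos(2nπx/d) by parts.
Normalization: ∫|u|² dx = 2.0950.
⟨x⟩ = 2.0950 and ⟨x²⟩ = 5.6297.
(Δx)² = 5.6297 − (2.0950)² = 1.2407.

1.241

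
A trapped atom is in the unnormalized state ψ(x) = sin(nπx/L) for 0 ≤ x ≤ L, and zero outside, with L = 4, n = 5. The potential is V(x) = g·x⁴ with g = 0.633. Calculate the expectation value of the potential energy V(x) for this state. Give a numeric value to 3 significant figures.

⟨V⟩ = ∫ V(x)·|ψ|² dx / ∫|ψ|² dx.
With sin²θ = (1 − cos2θ)/2 on 0 ≤ x ≤ L: ∫sin²(nπx/L) dx = L/2, ∫x·sin²(nπx/L) dx = L²/4, ∫x²·sin²(nπx/L) dx = L³·(1/6 − 1/(4n²π²)); higher powers xᵏ the same way, integrating xᵏ·cos(2nπx/L) by parts.
State is unnormalized: ∫|ψ|² dx = 2.0000, and ∫ψ*·V(x)·ψ dx = 63.514, so ⟨V⟩ = 63.514 / 2.0000.
⟨V⟩ = 31.757.

31.8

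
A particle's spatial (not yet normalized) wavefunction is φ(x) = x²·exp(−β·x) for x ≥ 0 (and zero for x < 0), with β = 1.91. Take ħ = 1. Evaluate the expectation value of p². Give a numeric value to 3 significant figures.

p² φ = −ħ² d²φ/dx²; ⟨p²⟩ = −ħ² ∫ φ*·φ'' dx / ∫|φ|² dx.
Differentiate x²·exp(−β·x) with the product rule; every integrand then reduces to terms xʲ·e^(−2βx) on [0, ∞), with ∫₀^∞ xʲ·e^(−2βx) dx = j!/(2β)^(j+1).
State is unnormalized: ∫|φ|² dx = 0.029505, and ∫φ*·(−ħ² φ'') dx = 0.035879, so ⟨p²⟩ = 0.035879 / 0.029505.
⟨p²⟩ = 1.2160.

1.22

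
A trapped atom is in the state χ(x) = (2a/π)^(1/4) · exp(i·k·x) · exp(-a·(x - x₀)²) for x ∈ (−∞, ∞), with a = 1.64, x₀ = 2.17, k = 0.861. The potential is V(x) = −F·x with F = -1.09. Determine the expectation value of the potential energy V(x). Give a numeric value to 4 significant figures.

⟨V⟩ = ∫ V(x)·|χ|² dx.
Gaussian moments (u = x − x₀): ∫u^(2j)·e^(−2au²) du = (2j−1)!!/(4a)^j · √(π/(2a)), odd powers integrate to 0; here √(π/(2a)) = 0.97867.
⟨V⟩ = 2.3653.

2.365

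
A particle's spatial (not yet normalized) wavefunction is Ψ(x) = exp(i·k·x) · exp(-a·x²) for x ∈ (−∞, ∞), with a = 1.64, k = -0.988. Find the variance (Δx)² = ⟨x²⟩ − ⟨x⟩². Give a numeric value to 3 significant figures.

0.152

Compute ⟨x⟩ and ⟨x²⟩ separately, then (Δx)² = ⟨x²⟩ − ⟨x⟩².
Gaussian moments: ∫x^(2j)·e^(−2ax²) dx = (2j−1)!!/(4a)^j · √(π/(2a)), odd powers integrate to 0; here √(π/(2a)) = 0.97867.
Normalization: ∫|Ψ|² dx = 0.97867.
⟨x⟩ = 0.0000 and ⟨x²⟩ = 0.15244.
(Δx)² = 0.15244 − (0.0000)² = 0.15244.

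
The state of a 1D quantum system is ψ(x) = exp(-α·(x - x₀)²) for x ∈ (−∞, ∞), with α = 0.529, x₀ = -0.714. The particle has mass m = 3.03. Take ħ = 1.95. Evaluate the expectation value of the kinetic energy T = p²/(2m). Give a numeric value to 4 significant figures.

T = −(ħ²/2m) d²/dx², so ⟨T⟩ = −(ħ²/2m) ∫ ψ*·ψ'' dx / ∫|ψ|² dx; with m = 3.03.
Gaussian moments (u = x − x₀): ∫u^(2j)·e^(−2αu²) du = (2j−1)!!/(4α)^j · √(π/(2α)), odd powers integrate to 0; here √(π/(2α)) = 1.7232. Derivatives: d/dx e^(−αu²) = −2αu·e^(−αu²), d²/dx² e^(−αu²) = (4α²u² − 2α)·e^(−αu²).
State is unnormalized: ∫|ψ|² dx = 1.7232, and ∫ψ*·(−ħ²/2m · ψ'') dx = 0.57198, so ⟨T⟩ = 0.57198 / 1.7232.
⟨T⟩ = 0.33193.

0.3319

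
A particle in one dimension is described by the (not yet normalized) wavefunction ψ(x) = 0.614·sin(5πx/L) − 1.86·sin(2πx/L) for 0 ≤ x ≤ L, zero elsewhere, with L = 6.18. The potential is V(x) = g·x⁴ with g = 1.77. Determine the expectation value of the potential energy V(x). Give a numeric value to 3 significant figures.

511.

⟨V⟩ = ∫ V(x)·|ψ|² dx / ∫|ψ|² dx.
On 0 ≤ x ≤ L (j ≠ l): ∫sin²(jπx/L) dx = L/2, ∫sin(jπx/L)·sin(lπx/L) dx = 0; diagonal moments ∫x·sin²(jπx/L) dx = L²/4, ∫x²·sin²(jπx/L) dx = L³·(1/6 − 1/(4j²π²)); cross terms ∫x·sin(jπx/L)·sin(lπx/L) dx = 0 for j + l even and −4jlL²/(π²(j² − l²)²) for j + l odd, ∫x²·sin(jπx/L)·sin(lπx/L) dx = (−1)^(j+l)·4jlL³/(π²(j² − l²)²); higher powers the same way via product-to-sum and parts.
State is unnormalized: ∫|ψ|² dx = 11.855, and ∫ψ*·V(x)·ψ dx = 6053.2, so ⟨V⟩ = 6053.2 / 11.855.
⟨V⟩ = 510.60.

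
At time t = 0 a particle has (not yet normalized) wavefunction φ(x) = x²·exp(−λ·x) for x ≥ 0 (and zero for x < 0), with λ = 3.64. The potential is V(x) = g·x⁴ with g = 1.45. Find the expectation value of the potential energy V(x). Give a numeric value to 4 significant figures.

⟨V⟩ = ∫ V(x)·|φ|² dx / ∫|φ|² dx.
Every integrand reduces to terms xʲ·e^(−2λx) on [0, ∞); use ∫₀^∞ xʲ·e^(−2λx) dx = j!/(2λ)^(j+1).
State is unnormalized: ∫|φ|² dx = 0.0011737, and ∫φ*·V(x)·φ dx = 0.0010179, so ⟨V⟩ = 0.0010179 / 0.0011737.
⟨V⟩ = 0.86726.

0.8673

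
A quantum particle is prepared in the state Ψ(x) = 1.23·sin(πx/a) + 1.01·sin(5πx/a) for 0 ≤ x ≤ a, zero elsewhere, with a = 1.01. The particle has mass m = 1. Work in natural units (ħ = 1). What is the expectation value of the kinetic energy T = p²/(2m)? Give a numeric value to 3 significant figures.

51.6

T = −(ħ²/2m) d²/dx², so ⟨T⟩ = −(ħ²/2m) ∫ Ψ*·Ψ'' dx / ∫|Ψ|² dx; with m = 1.
d²/dx² sin(jπx/a) = −(jπ/a)²·sin(jπx/a); on 0 ≤ x ≤ a, ∫sin²(jπx/a) dx = a/2 and ∫sin(jπx/a)·sin(lπx/a) dx = 0 for j ≠ l, so only diagonal terms survive in ∫|Ψ|² and ∫Ψ·Ψ″; ∫Ψ·Ψ′ dx = [Ψ²/2] between the walls = 0.
State is unnormalized: ∫|Ψ|² dx = 1.2792, and ∫Ψ*·(−ħ²/2m · Ψ'') dx = 65.998, so ⟨T⟩ = 65.998 / 1.2792.
⟨T⟩ = 51.594.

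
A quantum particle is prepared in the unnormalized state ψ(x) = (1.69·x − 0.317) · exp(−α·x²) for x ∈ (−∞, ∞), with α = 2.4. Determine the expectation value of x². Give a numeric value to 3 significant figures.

0.260

⟨x²⟩ = ∫ x²·|ψ|² dx / ∫|ψ|² dx (integrals over the domain).
Expand each integrand as polynomial × e^(−2αx²) and use ∫x^(2j)·e^(−2αx²) dx = (2j−1)!!/(4α)^j · √(π/(2α)), odd powers → 0; here √(π/(2α)) = 0.80901.
State is unnormalized: ∫|ψ|² dx = 0.32199, and ∫ψ*·x²·ψ dx = 0.083684, so ⟨x²⟩ = 0.083684 / 0.32199.
⟨x²⟩ = 0.25990.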